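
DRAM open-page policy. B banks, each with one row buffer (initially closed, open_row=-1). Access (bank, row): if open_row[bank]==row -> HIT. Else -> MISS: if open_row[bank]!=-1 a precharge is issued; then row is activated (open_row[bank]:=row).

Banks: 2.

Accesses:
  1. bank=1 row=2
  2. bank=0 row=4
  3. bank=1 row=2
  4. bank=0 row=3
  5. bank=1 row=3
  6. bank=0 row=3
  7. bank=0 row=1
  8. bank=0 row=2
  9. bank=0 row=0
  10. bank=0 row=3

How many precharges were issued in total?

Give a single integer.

Answer: 6

Derivation:
Acc 1: bank1 row2 -> MISS (open row2); precharges=0
Acc 2: bank0 row4 -> MISS (open row4); precharges=0
Acc 3: bank1 row2 -> HIT
Acc 4: bank0 row3 -> MISS (open row3); precharges=1
Acc 5: bank1 row3 -> MISS (open row3); precharges=2
Acc 6: bank0 row3 -> HIT
Acc 7: bank0 row1 -> MISS (open row1); precharges=3
Acc 8: bank0 row2 -> MISS (open row2); precharges=4
Acc 9: bank0 row0 -> MISS (open row0); precharges=5
Acc 10: bank0 row3 -> MISS (open row3); precharges=6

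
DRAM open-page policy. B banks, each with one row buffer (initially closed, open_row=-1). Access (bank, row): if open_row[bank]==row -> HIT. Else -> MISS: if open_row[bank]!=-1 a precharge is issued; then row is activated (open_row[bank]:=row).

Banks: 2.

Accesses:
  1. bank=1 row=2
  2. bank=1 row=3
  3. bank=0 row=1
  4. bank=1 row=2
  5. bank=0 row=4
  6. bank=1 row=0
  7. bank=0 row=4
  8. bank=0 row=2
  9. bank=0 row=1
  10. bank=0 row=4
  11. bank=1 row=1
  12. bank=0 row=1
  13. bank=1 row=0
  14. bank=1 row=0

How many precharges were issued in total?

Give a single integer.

Answer: 10

Derivation:
Acc 1: bank1 row2 -> MISS (open row2); precharges=0
Acc 2: bank1 row3 -> MISS (open row3); precharges=1
Acc 3: bank0 row1 -> MISS (open row1); precharges=1
Acc 4: bank1 row2 -> MISS (open row2); precharges=2
Acc 5: bank0 row4 -> MISS (open row4); precharges=3
Acc 6: bank1 row0 -> MISS (open row0); precharges=4
Acc 7: bank0 row4 -> HIT
Acc 8: bank0 row2 -> MISS (open row2); precharges=5
Acc 9: bank0 row1 -> MISS (open row1); precharges=6
Acc 10: bank0 row4 -> MISS (open row4); precharges=7
Acc 11: bank1 row1 -> MISS (open row1); precharges=8
Acc 12: bank0 row1 -> MISS (open row1); precharges=9
Acc 13: bank1 row0 -> MISS (open row0); precharges=10
Acc 14: bank1 row0 -> HIT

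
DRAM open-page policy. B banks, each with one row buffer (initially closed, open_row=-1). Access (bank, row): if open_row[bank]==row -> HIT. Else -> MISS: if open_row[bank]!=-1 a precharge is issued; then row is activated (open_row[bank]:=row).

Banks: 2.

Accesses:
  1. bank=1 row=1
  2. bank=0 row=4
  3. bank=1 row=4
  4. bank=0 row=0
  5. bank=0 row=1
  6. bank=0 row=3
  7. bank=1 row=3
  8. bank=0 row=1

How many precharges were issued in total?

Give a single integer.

Acc 1: bank1 row1 -> MISS (open row1); precharges=0
Acc 2: bank0 row4 -> MISS (open row4); precharges=0
Acc 3: bank1 row4 -> MISS (open row4); precharges=1
Acc 4: bank0 row0 -> MISS (open row0); precharges=2
Acc 5: bank0 row1 -> MISS (open row1); precharges=3
Acc 6: bank0 row3 -> MISS (open row3); precharges=4
Acc 7: bank1 row3 -> MISS (open row3); precharges=5
Acc 8: bank0 row1 -> MISS (open row1); precharges=6

Answer: 6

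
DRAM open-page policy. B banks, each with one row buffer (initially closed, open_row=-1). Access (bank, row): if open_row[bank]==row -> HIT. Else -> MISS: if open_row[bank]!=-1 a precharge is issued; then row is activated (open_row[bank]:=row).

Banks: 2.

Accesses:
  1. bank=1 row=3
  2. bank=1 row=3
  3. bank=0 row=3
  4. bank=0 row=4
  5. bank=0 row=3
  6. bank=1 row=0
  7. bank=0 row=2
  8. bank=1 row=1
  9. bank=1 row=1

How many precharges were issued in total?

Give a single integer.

Acc 1: bank1 row3 -> MISS (open row3); precharges=0
Acc 2: bank1 row3 -> HIT
Acc 3: bank0 row3 -> MISS (open row3); precharges=0
Acc 4: bank0 row4 -> MISS (open row4); precharges=1
Acc 5: bank0 row3 -> MISS (open row3); precharges=2
Acc 6: bank1 row0 -> MISS (open row0); precharges=3
Acc 7: bank0 row2 -> MISS (open row2); precharges=4
Acc 8: bank1 row1 -> MISS (open row1); precharges=5
Acc 9: bank1 row1 -> HIT

Answer: 5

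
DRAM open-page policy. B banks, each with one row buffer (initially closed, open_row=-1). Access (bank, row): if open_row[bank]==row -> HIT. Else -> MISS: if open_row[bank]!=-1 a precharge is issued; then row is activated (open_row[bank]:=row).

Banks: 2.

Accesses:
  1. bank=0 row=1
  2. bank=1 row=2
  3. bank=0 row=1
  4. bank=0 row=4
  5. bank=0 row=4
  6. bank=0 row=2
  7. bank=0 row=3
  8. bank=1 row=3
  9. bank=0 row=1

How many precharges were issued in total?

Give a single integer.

Answer: 5

Derivation:
Acc 1: bank0 row1 -> MISS (open row1); precharges=0
Acc 2: bank1 row2 -> MISS (open row2); precharges=0
Acc 3: bank0 row1 -> HIT
Acc 4: bank0 row4 -> MISS (open row4); precharges=1
Acc 5: bank0 row4 -> HIT
Acc 6: bank0 row2 -> MISS (open row2); precharges=2
Acc 7: bank0 row3 -> MISS (open row3); precharges=3
Acc 8: bank1 row3 -> MISS (open row3); precharges=4
Acc 9: bank0 row1 -> MISS (open row1); precharges=5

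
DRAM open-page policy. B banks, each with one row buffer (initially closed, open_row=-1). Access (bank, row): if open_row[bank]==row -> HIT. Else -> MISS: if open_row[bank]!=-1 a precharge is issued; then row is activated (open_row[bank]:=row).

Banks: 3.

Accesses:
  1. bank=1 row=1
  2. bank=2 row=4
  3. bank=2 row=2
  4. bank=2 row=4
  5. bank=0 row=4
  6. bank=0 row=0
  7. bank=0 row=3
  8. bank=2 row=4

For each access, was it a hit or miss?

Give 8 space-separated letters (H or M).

Answer: M M M M M M M H

Derivation:
Acc 1: bank1 row1 -> MISS (open row1); precharges=0
Acc 2: bank2 row4 -> MISS (open row4); precharges=0
Acc 3: bank2 row2 -> MISS (open row2); precharges=1
Acc 4: bank2 row4 -> MISS (open row4); precharges=2
Acc 5: bank0 row4 -> MISS (open row4); precharges=2
Acc 6: bank0 row0 -> MISS (open row0); precharges=3
Acc 7: bank0 row3 -> MISS (open row3); precharges=4
Acc 8: bank2 row4 -> HIT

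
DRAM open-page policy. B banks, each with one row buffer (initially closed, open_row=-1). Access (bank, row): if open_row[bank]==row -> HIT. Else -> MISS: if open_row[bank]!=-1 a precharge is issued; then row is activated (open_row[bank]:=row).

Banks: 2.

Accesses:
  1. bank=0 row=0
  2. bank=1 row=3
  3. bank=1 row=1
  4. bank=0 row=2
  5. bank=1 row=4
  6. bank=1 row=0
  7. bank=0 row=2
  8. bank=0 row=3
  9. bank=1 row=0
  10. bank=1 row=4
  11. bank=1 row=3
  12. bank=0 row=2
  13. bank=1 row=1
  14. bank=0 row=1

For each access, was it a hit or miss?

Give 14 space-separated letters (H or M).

Answer: M M M M M M H M H M M M M M

Derivation:
Acc 1: bank0 row0 -> MISS (open row0); precharges=0
Acc 2: bank1 row3 -> MISS (open row3); precharges=0
Acc 3: bank1 row1 -> MISS (open row1); precharges=1
Acc 4: bank0 row2 -> MISS (open row2); precharges=2
Acc 5: bank1 row4 -> MISS (open row4); precharges=3
Acc 6: bank1 row0 -> MISS (open row0); precharges=4
Acc 7: bank0 row2 -> HIT
Acc 8: bank0 row3 -> MISS (open row3); precharges=5
Acc 9: bank1 row0 -> HIT
Acc 10: bank1 row4 -> MISS (open row4); precharges=6
Acc 11: bank1 row3 -> MISS (open row3); precharges=7
Acc 12: bank0 row2 -> MISS (open row2); precharges=8
Acc 13: bank1 row1 -> MISS (open row1); precharges=9
Acc 14: bank0 row1 -> MISS (open row1); precharges=10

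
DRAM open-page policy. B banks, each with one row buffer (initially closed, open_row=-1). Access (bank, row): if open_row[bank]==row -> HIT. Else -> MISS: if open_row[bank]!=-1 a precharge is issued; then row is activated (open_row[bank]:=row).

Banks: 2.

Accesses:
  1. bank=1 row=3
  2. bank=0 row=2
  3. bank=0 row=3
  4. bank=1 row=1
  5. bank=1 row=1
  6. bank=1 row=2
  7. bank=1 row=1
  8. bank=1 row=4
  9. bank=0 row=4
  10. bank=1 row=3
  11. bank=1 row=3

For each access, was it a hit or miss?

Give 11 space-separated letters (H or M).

Acc 1: bank1 row3 -> MISS (open row3); precharges=0
Acc 2: bank0 row2 -> MISS (open row2); precharges=0
Acc 3: bank0 row3 -> MISS (open row3); precharges=1
Acc 4: bank1 row1 -> MISS (open row1); precharges=2
Acc 5: bank1 row1 -> HIT
Acc 6: bank1 row2 -> MISS (open row2); precharges=3
Acc 7: bank1 row1 -> MISS (open row1); precharges=4
Acc 8: bank1 row4 -> MISS (open row4); precharges=5
Acc 9: bank0 row4 -> MISS (open row4); precharges=6
Acc 10: bank1 row3 -> MISS (open row3); precharges=7
Acc 11: bank1 row3 -> HIT

Answer: M M M M H M M M M M H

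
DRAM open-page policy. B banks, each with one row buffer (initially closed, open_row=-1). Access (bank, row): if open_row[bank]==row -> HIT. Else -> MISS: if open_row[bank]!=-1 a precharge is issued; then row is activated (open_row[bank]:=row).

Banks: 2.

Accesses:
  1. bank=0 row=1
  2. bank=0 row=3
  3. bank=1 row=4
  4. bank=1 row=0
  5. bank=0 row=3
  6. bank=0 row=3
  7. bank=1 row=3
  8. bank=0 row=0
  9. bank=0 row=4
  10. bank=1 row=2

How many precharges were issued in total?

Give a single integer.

Acc 1: bank0 row1 -> MISS (open row1); precharges=0
Acc 2: bank0 row3 -> MISS (open row3); precharges=1
Acc 3: bank1 row4 -> MISS (open row4); precharges=1
Acc 4: bank1 row0 -> MISS (open row0); precharges=2
Acc 5: bank0 row3 -> HIT
Acc 6: bank0 row3 -> HIT
Acc 7: bank1 row3 -> MISS (open row3); precharges=3
Acc 8: bank0 row0 -> MISS (open row0); precharges=4
Acc 9: bank0 row4 -> MISS (open row4); precharges=5
Acc 10: bank1 row2 -> MISS (open row2); precharges=6

Answer: 6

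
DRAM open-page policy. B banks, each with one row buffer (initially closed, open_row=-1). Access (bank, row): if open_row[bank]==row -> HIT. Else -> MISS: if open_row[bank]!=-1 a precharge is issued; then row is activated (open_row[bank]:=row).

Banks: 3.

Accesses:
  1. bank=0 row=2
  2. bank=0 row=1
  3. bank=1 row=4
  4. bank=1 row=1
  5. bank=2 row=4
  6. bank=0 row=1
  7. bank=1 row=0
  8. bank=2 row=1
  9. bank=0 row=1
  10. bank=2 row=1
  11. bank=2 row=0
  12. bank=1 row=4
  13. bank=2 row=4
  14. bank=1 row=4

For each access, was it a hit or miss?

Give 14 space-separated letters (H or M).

Answer: M M M M M H M M H H M M M H

Derivation:
Acc 1: bank0 row2 -> MISS (open row2); precharges=0
Acc 2: bank0 row1 -> MISS (open row1); precharges=1
Acc 3: bank1 row4 -> MISS (open row4); precharges=1
Acc 4: bank1 row1 -> MISS (open row1); precharges=2
Acc 5: bank2 row4 -> MISS (open row4); precharges=2
Acc 6: bank0 row1 -> HIT
Acc 7: bank1 row0 -> MISS (open row0); precharges=3
Acc 8: bank2 row1 -> MISS (open row1); precharges=4
Acc 9: bank0 row1 -> HIT
Acc 10: bank2 row1 -> HIT
Acc 11: bank2 row0 -> MISS (open row0); precharges=5
Acc 12: bank1 row4 -> MISS (open row4); precharges=6
Acc 13: bank2 row4 -> MISS (open row4); precharges=7
Acc 14: bank1 row4 -> HIT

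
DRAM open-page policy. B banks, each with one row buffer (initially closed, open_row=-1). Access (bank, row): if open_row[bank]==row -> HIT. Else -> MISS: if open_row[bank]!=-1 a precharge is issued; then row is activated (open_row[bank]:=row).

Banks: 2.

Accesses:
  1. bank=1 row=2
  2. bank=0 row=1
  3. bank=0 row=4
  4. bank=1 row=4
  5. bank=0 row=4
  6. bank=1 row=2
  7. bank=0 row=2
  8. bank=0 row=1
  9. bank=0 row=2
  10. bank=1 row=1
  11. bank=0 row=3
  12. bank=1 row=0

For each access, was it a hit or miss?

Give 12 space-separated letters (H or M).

Acc 1: bank1 row2 -> MISS (open row2); precharges=0
Acc 2: bank0 row1 -> MISS (open row1); precharges=0
Acc 3: bank0 row4 -> MISS (open row4); precharges=1
Acc 4: bank1 row4 -> MISS (open row4); precharges=2
Acc 5: bank0 row4 -> HIT
Acc 6: bank1 row2 -> MISS (open row2); precharges=3
Acc 7: bank0 row2 -> MISS (open row2); precharges=4
Acc 8: bank0 row1 -> MISS (open row1); precharges=5
Acc 9: bank0 row2 -> MISS (open row2); precharges=6
Acc 10: bank1 row1 -> MISS (open row1); precharges=7
Acc 11: bank0 row3 -> MISS (open row3); precharges=8
Acc 12: bank1 row0 -> MISS (open row0); precharges=9

Answer: M M M M H M M M M M M M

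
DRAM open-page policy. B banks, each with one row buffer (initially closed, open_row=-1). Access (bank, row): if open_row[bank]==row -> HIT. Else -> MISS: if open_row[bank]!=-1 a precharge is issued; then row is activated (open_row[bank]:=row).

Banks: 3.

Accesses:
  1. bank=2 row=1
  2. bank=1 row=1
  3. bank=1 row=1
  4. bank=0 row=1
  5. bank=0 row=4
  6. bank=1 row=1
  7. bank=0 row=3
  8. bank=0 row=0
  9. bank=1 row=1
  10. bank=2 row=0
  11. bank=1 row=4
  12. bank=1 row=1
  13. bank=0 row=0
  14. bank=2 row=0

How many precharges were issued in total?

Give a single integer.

Answer: 6

Derivation:
Acc 1: bank2 row1 -> MISS (open row1); precharges=0
Acc 2: bank1 row1 -> MISS (open row1); precharges=0
Acc 3: bank1 row1 -> HIT
Acc 4: bank0 row1 -> MISS (open row1); precharges=0
Acc 5: bank0 row4 -> MISS (open row4); precharges=1
Acc 6: bank1 row1 -> HIT
Acc 7: bank0 row3 -> MISS (open row3); precharges=2
Acc 8: bank0 row0 -> MISS (open row0); precharges=3
Acc 9: bank1 row1 -> HIT
Acc 10: bank2 row0 -> MISS (open row0); precharges=4
Acc 11: bank1 row4 -> MISS (open row4); precharges=5
Acc 12: bank1 row1 -> MISS (open row1); precharges=6
Acc 13: bank0 row0 -> HIT
Acc 14: bank2 row0 -> HIT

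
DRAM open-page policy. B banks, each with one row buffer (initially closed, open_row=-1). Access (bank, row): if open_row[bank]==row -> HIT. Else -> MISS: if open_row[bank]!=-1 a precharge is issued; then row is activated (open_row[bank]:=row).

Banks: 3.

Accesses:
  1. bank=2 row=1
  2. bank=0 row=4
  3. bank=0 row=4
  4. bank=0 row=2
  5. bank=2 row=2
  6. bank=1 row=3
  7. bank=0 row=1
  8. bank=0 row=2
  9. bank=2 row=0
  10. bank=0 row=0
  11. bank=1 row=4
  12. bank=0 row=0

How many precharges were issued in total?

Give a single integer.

Answer: 7

Derivation:
Acc 1: bank2 row1 -> MISS (open row1); precharges=0
Acc 2: bank0 row4 -> MISS (open row4); precharges=0
Acc 3: bank0 row4 -> HIT
Acc 4: bank0 row2 -> MISS (open row2); precharges=1
Acc 5: bank2 row2 -> MISS (open row2); precharges=2
Acc 6: bank1 row3 -> MISS (open row3); precharges=2
Acc 7: bank0 row1 -> MISS (open row1); precharges=3
Acc 8: bank0 row2 -> MISS (open row2); precharges=4
Acc 9: bank2 row0 -> MISS (open row0); precharges=5
Acc 10: bank0 row0 -> MISS (open row0); precharges=6
Acc 11: bank1 row4 -> MISS (open row4); precharges=7
Acc 12: bank0 row0 -> HIT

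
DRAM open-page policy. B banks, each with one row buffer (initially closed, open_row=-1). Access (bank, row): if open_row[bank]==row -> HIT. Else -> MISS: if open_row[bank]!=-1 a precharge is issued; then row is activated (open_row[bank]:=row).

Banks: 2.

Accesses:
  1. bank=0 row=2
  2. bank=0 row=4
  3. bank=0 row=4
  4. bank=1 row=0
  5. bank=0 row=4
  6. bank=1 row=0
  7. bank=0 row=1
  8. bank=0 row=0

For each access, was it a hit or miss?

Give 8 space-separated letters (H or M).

Acc 1: bank0 row2 -> MISS (open row2); precharges=0
Acc 2: bank0 row4 -> MISS (open row4); precharges=1
Acc 3: bank0 row4 -> HIT
Acc 4: bank1 row0 -> MISS (open row0); precharges=1
Acc 5: bank0 row4 -> HIT
Acc 6: bank1 row0 -> HIT
Acc 7: bank0 row1 -> MISS (open row1); precharges=2
Acc 8: bank0 row0 -> MISS (open row0); precharges=3

Answer: M M H M H H M M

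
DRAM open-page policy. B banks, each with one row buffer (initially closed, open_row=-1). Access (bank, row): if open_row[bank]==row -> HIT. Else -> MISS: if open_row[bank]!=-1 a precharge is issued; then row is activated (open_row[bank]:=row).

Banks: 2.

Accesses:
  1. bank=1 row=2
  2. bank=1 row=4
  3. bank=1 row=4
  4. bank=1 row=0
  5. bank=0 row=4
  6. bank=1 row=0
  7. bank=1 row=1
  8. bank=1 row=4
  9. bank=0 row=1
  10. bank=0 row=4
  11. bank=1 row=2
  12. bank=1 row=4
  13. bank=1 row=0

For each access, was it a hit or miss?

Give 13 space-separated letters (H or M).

Acc 1: bank1 row2 -> MISS (open row2); precharges=0
Acc 2: bank1 row4 -> MISS (open row4); precharges=1
Acc 3: bank1 row4 -> HIT
Acc 4: bank1 row0 -> MISS (open row0); precharges=2
Acc 5: bank0 row4 -> MISS (open row4); precharges=2
Acc 6: bank1 row0 -> HIT
Acc 7: bank1 row1 -> MISS (open row1); precharges=3
Acc 8: bank1 row4 -> MISS (open row4); precharges=4
Acc 9: bank0 row1 -> MISS (open row1); precharges=5
Acc 10: bank0 row4 -> MISS (open row4); precharges=6
Acc 11: bank1 row2 -> MISS (open row2); precharges=7
Acc 12: bank1 row4 -> MISS (open row4); precharges=8
Acc 13: bank1 row0 -> MISS (open row0); precharges=9

Answer: M M H M M H M M M M M M M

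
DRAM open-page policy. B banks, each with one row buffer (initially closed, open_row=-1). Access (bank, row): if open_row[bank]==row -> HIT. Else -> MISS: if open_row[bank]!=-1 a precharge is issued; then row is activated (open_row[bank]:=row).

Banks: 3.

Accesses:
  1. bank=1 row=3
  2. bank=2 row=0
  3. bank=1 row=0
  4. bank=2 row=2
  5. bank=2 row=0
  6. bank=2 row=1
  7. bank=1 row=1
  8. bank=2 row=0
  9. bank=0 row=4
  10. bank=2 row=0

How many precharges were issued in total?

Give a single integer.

Acc 1: bank1 row3 -> MISS (open row3); precharges=0
Acc 2: bank2 row0 -> MISS (open row0); precharges=0
Acc 3: bank1 row0 -> MISS (open row0); precharges=1
Acc 4: bank2 row2 -> MISS (open row2); precharges=2
Acc 5: bank2 row0 -> MISS (open row0); precharges=3
Acc 6: bank2 row1 -> MISS (open row1); precharges=4
Acc 7: bank1 row1 -> MISS (open row1); precharges=5
Acc 8: bank2 row0 -> MISS (open row0); precharges=6
Acc 9: bank0 row4 -> MISS (open row4); precharges=6
Acc 10: bank2 row0 -> HIT

Answer: 6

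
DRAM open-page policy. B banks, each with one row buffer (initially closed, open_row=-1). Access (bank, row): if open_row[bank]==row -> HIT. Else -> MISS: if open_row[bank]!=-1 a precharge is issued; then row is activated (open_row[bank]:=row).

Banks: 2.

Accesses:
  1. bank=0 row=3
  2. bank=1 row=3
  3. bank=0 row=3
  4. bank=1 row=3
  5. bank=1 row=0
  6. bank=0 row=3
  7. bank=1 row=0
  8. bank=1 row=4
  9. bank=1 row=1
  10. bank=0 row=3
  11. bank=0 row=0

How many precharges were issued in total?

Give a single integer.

Answer: 4

Derivation:
Acc 1: bank0 row3 -> MISS (open row3); precharges=0
Acc 2: bank1 row3 -> MISS (open row3); precharges=0
Acc 3: bank0 row3 -> HIT
Acc 4: bank1 row3 -> HIT
Acc 5: bank1 row0 -> MISS (open row0); precharges=1
Acc 6: bank0 row3 -> HIT
Acc 7: bank1 row0 -> HIT
Acc 8: bank1 row4 -> MISS (open row4); precharges=2
Acc 9: bank1 row1 -> MISS (open row1); precharges=3
Acc 10: bank0 row3 -> HIT
Acc 11: bank0 row0 -> MISS (open row0); precharges=4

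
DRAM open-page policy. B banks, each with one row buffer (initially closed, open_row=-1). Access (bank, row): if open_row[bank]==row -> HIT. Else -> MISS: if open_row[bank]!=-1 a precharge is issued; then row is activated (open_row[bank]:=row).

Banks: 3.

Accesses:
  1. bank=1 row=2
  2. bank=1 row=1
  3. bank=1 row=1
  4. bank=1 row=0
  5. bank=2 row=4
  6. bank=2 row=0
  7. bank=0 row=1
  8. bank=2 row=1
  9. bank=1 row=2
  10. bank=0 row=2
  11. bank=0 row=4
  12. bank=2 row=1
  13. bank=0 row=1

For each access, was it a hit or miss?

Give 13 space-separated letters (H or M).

Acc 1: bank1 row2 -> MISS (open row2); precharges=0
Acc 2: bank1 row1 -> MISS (open row1); precharges=1
Acc 3: bank1 row1 -> HIT
Acc 4: bank1 row0 -> MISS (open row0); precharges=2
Acc 5: bank2 row4 -> MISS (open row4); precharges=2
Acc 6: bank2 row0 -> MISS (open row0); precharges=3
Acc 7: bank0 row1 -> MISS (open row1); precharges=3
Acc 8: bank2 row1 -> MISS (open row1); precharges=4
Acc 9: bank1 row2 -> MISS (open row2); precharges=5
Acc 10: bank0 row2 -> MISS (open row2); precharges=6
Acc 11: bank0 row4 -> MISS (open row4); precharges=7
Acc 12: bank2 row1 -> HIT
Acc 13: bank0 row1 -> MISS (open row1); precharges=8

Answer: M M H M M M M M M M M H M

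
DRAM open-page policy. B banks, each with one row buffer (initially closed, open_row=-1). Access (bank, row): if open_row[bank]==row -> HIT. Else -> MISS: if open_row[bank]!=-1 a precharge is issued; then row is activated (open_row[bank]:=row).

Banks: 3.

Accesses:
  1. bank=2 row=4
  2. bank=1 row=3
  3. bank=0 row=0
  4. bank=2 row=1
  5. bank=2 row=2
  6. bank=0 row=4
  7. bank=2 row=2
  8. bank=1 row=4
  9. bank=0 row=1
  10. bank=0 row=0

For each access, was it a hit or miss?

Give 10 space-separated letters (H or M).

Acc 1: bank2 row4 -> MISS (open row4); precharges=0
Acc 2: bank1 row3 -> MISS (open row3); precharges=0
Acc 3: bank0 row0 -> MISS (open row0); precharges=0
Acc 4: bank2 row1 -> MISS (open row1); precharges=1
Acc 5: bank2 row2 -> MISS (open row2); precharges=2
Acc 6: bank0 row4 -> MISS (open row4); precharges=3
Acc 7: bank2 row2 -> HIT
Acc 8: bank1 row4 -> MISS (open row4); precharges=4
Acc 9: bank0 row1 -> MISS (open row1); precharges=5
Acc 10: bank0 row0 -> MISS (open row0); precharges=6

Answer: M M M M M M H M M M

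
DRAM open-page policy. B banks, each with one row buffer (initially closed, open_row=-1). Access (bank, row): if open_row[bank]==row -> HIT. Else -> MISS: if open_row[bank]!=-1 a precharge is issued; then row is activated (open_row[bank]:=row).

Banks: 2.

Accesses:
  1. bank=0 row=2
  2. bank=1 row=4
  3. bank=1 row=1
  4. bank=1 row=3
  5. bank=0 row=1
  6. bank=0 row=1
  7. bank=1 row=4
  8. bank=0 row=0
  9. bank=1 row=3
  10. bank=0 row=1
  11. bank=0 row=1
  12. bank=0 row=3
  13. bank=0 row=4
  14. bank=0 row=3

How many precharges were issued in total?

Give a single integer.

Answer: 10

Derivation:
Acc 1: bank0 row2 -> MISS (open row2); precharges=0
Acc 2: bank1 row4 -> MISS (open row4); precharges=0
Acc 3: bank1 row1 -> MISS (open row1); precharges=1
Acc 4: bank1 row3 -> MISS (open row3); precharges=2
Acc 5: bank0 row1 -> MISS (open row1); precharges=3
Acc 6: bank0 row1 -> HIT
Acc 7: bank1 row4 -> MISS (open row4); precharges=4
Acc 8: bank0 row0 -> MISS (open row0); precharges=5
Acc 9: bank1 row3 -> MISS (open row3); precharges=6
Acc 10: bank0 row1 -> MISS (open row1); precharges=7
Acc 11: bank0 row1 -> HIT
Acc 12: bank0 row3 -> MISS (open row3); precharges=8
Acc 13: bank0 row4 -> MISS (open row4); precharges=9
Acc 14: bank0 row3 -> MISS (open row3); precharges=10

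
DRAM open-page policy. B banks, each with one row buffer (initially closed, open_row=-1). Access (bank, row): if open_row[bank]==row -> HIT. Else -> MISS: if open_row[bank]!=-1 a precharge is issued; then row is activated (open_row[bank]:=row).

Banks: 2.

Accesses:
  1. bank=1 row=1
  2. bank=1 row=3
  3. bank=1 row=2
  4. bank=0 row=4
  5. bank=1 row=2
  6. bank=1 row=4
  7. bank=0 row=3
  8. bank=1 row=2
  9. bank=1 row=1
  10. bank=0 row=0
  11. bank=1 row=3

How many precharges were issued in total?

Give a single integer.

Answer: 8

Derivation:
Acc 1: bank1 row1 -> MISS (open row1); precharges=0
Acc 2: bank1 row3 -> MISS (open row3); precharges=1
Acc 3: bank1 row2 -> MISS (open row2); precharges=2
Acc 4: bank0 row4 -> MISS (open row4); precharges=2
Acc 5: bank1 row2 -> HIT
Acc 6: bank1 row4 -> MISS (open row4); precharges=3
Acc 7: bank0 row3 -> MISS (open row3); precharges=4
Acc 8: bank1 row2 -> MISS (open row2); precharges=5
Acc 9: bank1 row1 -> MISS (open row1); precharges=6
Acc 10: bank0 row0 -> MISS (open row0); precharges=7
Acc 11: bank1 row3 -> MISS (open row3); precharges=8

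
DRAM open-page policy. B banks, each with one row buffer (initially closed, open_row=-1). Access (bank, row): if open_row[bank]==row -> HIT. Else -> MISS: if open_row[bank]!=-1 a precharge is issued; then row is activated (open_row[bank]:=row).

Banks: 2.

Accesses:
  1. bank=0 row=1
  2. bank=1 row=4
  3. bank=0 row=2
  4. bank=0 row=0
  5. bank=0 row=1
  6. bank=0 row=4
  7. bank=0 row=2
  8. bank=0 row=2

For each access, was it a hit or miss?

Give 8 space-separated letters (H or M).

Answer: M M M M M M M H

Derivation:
Acc 1: bank0 row1 -> MISS (open row1); precharges=0
Acc 2: bank1 row4 -> MISS (open row4); precharges=0
Acc 3: bank0 row2 -> MISS (open row2); precharges=1
Acc 4: bank0 row0 -> MISS (open row0); precharges=2
Acc 5: bank0 row1 -> MISS (open row1); precharges=3
Acc 6: bank0 row4 -> MISS (open row4); precharges=4
Acc 7: bank0 row2 -> MISS (open row2); precharges=5
Acc 8: bank0 row2 -> HIT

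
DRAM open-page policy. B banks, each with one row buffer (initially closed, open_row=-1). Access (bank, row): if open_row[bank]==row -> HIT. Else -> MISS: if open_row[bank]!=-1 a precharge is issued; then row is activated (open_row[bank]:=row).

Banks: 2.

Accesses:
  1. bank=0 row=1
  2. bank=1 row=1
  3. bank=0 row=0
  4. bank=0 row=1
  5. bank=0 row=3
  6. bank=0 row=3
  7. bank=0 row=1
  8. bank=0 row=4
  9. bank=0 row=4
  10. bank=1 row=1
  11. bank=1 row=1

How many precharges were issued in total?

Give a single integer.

Acc 1: bank0 row1 -> MISS (open row1); precharges=0
Acc 2: bank1 row1 -> MISS (open row1); precharges=0
Acc 3: bank0 row0 -> MISS (open row0); precharges=1
Acc 4: bank0 row1 -> MISS (open row1); precharges=2
Acc 5: bank0 row3 -> MISS (open row3); precharges=3
Acc 6: bank0 row3 -> HIT
Acc 7: bank0 row1 -> MISS (open row1); precharges=4
Acc 8: bank0 row4 -> MISS (open row4); precharges=5
Acc 9: bank0 row4 -> HIT
Acc 10: bank1 row1 -> HIT
Acc 11: bank1 row1 -> HIT

Answer: 5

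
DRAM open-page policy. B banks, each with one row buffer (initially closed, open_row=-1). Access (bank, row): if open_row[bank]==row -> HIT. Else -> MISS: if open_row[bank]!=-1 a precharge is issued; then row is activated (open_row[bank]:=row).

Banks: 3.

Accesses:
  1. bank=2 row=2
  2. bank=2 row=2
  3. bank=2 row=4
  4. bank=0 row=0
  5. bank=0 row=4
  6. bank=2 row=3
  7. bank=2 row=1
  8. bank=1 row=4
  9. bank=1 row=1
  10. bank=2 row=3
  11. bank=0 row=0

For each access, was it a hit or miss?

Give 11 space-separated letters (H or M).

Acc 1: bank2 row2 -> MISS (open row2); precharges=0
Acc 2: bank2 row2 -> HIT
Acc 3: bank2 row4 -> MISS (open row4); precharges=1
Acc 4: bank0 row0 -> MISS (open row0); precharges=1
Acc 5: bank0 row4 -> MISS (open row4); precharges=2
Acc 6: bank2 row3 -> MISS (open row3); precharges=3
Acc 7: bank2 row1 -> MISS (open row1); precharges=4
Acc 8: bank1 row4 -> MISS (open row4); precharges=4
Acc 9: bank1 row1 -> MISS (open row1); precharges=5
Acc 10: bank2 row3 -> MISS (open row3); precharges=6
Acc 11: bank0 row0 -> MISS (open row0); precharges=7

Answer: M H M M M M M M M M M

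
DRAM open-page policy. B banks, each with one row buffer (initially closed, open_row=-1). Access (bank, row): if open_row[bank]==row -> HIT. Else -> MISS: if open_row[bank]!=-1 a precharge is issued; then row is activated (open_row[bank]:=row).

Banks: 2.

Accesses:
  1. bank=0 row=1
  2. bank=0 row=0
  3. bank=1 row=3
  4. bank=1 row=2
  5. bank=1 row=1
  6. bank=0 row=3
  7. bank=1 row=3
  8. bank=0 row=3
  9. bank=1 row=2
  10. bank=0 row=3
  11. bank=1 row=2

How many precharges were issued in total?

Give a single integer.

Answer: 6

Derivation:
Acc 1: bank0 row1 -> MISS (open row1); precharges=0
Acc 2: bank0 row0 -> MISS (open row0); precharges=1
Acc 3: bank1 row3 -> MISS (open row3); precharges=1
Acc 4: bank1 row2 -> MISS (open row2); precharges=2
Acc 5: bank1 row1 -> MISS (open row1); precharges=3
Acc 6: bank0 row3 -> MISS (open row3); precharges=4
Acc 7: bank1 row3 -> MISS (open row3); precharges=5
Acc 8: bank0 row3 -> HIT
Acc 9: bank1 row2 -> MISS (open row2); precharges=6
Acc 10: bank0 row3 -> HIT
Acc 11: bank1 row2 -> HIT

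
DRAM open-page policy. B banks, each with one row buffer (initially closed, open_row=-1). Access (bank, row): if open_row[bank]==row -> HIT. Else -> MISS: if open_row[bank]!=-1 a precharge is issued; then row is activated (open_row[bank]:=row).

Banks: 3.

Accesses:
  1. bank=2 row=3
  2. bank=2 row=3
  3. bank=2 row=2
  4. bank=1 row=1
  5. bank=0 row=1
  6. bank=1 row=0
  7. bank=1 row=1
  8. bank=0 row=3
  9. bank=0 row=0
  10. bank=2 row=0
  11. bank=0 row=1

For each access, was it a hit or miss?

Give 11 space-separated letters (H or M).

Acc 1: bank2 row3 -> MISS (open row3); precharges=0
Acc 2: bank2 row3 -> HIT
Acc 3: bank2 row2 -> MISS (open row2); precharges=1
Acc 4: bank1 row1 -> MISS (open row1); precharges=1
Acc 5: bank0 row1 -> MISS (open row1); precharges=1
Acc 6: bank1 row0 -> MISS (open row0); precharges=2
Acc 7: bank1 row1 -> MISS (open row1); precharges=3
Acc 8: bank0 row3 -> MISS (open row3); precharges=4
Acc 9: bank0 row0 -> MISS (open row0); precharges=5
Acc 10: bank2 row0 -> MISS (open row0); precharges=6
Acc 11: bank0 row1 -> MISS (open row1); precharges=7

Answer: M H M M M M M M M M M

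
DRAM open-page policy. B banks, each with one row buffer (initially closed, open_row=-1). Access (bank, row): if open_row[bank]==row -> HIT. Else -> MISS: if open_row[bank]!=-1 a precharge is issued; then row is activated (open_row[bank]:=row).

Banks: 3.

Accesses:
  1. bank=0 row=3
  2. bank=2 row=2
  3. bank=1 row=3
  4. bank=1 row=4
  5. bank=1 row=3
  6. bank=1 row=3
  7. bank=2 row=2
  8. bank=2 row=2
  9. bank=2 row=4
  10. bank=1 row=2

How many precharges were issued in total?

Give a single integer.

Acc 1: bank0 row3 -> MISS (open row3); precharges=0
Acc 2: bank2 row2 -> MISS (open row2); precharges=0
Acc 3: bank1 row3 -> MISS (open row3); precharges=0
Acc 4: bank1 row4 -> MISS (open row4); precharges=1
Acc 5: bank1 row3 -> MISS (open row3); precharges=2
Acc 6: bank1 row3 -> HIT
Acc 7: bank2 row2 -> HIT
Acc 8: bank2 row2 -> HIT
Acc 9: bank2 row4 -> MISS (open row4); precharges=3
Acc 10: bank1 row2 -> MISS (open row2); precharges=4

Answer: 4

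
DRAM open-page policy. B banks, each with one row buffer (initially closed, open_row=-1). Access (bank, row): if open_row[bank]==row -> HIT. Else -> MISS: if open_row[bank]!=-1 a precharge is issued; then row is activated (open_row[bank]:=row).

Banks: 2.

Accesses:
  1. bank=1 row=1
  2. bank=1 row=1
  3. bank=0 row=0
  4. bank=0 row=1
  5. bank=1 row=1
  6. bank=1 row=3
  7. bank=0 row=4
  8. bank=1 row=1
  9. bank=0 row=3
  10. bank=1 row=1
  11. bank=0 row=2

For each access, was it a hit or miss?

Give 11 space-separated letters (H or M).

Acc 1: bank1 row1 -> MISS (open row1); precharges=0
Acc 2: bank1 row1 -> HIT
Acc 3: bank0 row0 -> MISS (open row0); precharges=0
Acc 4: bank0 row1 -> MISS (open row1); precharges=1
Acc 5: bank1 row1 -> HIT
Acc 6: bank1 row3 -> MISS (open row3); precharges=2
Acc 7: bank0 row4 -> MISS (open row4); precharges=3
Acc 8: bank1 row1 -> MISS (open row1); precharges=4
Acc 9: bank0 row3 -> MISS (open row3); precharges=5
Acc 10: bank1 row1 -> HIT
Acc 11: bank0 row2 -> MISS (open row2); precharges=6

Answer: M H M M H M M M M H M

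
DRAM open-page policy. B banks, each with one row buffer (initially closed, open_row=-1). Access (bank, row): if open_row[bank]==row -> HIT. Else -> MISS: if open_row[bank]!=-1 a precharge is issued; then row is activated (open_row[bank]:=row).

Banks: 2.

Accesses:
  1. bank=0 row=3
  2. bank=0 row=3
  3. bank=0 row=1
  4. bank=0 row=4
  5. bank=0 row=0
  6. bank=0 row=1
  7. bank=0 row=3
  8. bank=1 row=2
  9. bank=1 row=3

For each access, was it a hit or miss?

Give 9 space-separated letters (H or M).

Answer: M H M M M M M M M

Derivation:
Acc 1: bank0 row3 -> MISS (open row3); precharges=0
Acc 2: bank0 row3 -> HIT
Acc 3: bank0 row1 -> MISS (open row1); precharges=1
Acc 4: bank0 row4 -> MISS (open row4); precharges=2
Acc 5: bank0 row0 -> MISS (open row0); precharges=3
Acc 6: bank0 row1 -> MISS (open row1); precharges=4
Acc 7: bank0 row3 -> MISS (open row3); precharges=5
Acc 8: bank1 row2 -> MISS (open row2); precharges=5
Acc 9: bank1 row3 -> MISS (open row3); precharges=6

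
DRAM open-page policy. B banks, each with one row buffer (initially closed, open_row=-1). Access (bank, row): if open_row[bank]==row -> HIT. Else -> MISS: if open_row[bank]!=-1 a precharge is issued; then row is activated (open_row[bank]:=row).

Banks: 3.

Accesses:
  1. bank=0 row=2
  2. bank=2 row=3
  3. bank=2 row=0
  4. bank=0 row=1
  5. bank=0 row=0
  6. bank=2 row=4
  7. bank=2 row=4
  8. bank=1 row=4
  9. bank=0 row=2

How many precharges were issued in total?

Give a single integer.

Answer: 5

Derivation:
Acc 1: bank0 row2 -> MISS (open row2); precharges=0
Acc 2: bank2 row3 -> MISS (open row3); precharges=0
Acc 3: bank2 row0 -> MISS (open row0); precharges=1
Acc 4: bank0 row1 -> MISS (open row1); precharges=2
Acc 5: bank0 row0 -> MISS (open row0); precharges=3
Acc 6: bank2 row4 -> MISS (open row4); precharges=4
Acc 7: bank2 row4 -> HIT
Acc 8: bank1 row4 -> MISS (open row4); precharges=4
Acc 9: bank0 row2 -> MISS (open row2); precharges=5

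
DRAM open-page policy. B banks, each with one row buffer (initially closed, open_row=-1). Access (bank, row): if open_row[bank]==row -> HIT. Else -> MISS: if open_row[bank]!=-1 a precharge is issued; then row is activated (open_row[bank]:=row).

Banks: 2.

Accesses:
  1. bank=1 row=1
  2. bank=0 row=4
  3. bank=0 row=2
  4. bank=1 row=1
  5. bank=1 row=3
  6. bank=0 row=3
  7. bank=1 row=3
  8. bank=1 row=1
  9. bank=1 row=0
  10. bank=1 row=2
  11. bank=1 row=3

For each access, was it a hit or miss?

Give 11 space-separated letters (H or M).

Answer: M M M H M M H M M M M

Derivation:
Acc 1: bank1 row1 -> MISS (open row1); precharges=0
Acc 2: bank0 row4 -> MISS (open row4); precharges=0
Acc 3: bank0 row2 -> MISS (open row2); precharges=1
Acc 4: bank1 row1 -> HIT
Acc 5: bank1 row3 -> MISS (open row3); precharges=2
Acc 6: bank0 row3 -> MISS (open row3); precharges=3
Acc 7: bank1 row3 -> HIT
Acc 8: bank1 row1 -> MISS (open row1); precharges=4
Acc 9: bank1 row0 -> MISS (open row0); precharges=5
Acc 10: bank1 row2 -> MISS (open row2); precharges=6
Acc 11: bank1 row3 -> MISS (open row3); precharges=7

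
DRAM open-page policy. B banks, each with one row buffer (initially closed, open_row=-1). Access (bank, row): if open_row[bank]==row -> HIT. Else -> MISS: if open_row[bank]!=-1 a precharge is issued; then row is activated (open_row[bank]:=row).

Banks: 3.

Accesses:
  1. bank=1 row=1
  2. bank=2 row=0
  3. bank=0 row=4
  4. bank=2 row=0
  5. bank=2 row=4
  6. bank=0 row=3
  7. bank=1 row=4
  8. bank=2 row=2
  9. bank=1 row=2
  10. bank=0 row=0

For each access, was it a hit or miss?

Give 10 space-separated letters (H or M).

Answer: M M M H M M M M M M

Derivation:
Acc 1: bank1 row1 -> MISS (open row1); precharges=0
Acc 2: bank2 row0 -> MISS (open row0); precharges=0
Acc 3: bank0 row4 -> MISS (open row4); precharges=0
Acc 4: bank2 row0 -> HIT
Acc 5: bank2 row4 -> MISS (open row4); precharges=1
Acc 6: bank0 row3 -> MISS (open row3); precharges=2
Acc 7: bank1 row4 -> MISS (open row4); precharges=3
Acc 8: bank2 row2 -> MISS (open row2); precharges=4
Acc 9: bank1 row2 -> MISS (open row2); precharges=5
Acc 10: bank0 row0 -> MISS (open row0); precharges=6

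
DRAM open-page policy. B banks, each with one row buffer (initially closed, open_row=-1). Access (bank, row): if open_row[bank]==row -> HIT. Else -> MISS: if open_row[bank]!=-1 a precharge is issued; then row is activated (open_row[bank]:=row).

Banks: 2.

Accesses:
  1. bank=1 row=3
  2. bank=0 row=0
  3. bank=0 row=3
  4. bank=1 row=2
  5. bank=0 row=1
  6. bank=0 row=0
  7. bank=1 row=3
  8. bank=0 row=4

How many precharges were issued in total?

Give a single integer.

Acc 1: bank1 row3 -> MISS (open row3); precharges=0
Acc 2: bank0 row0 -> MISS (open row0); precharges=0
Acc 3: bank0 row3 -> MISS (open row3); precharges=1
Acc 4: bank1 row2 -> MISS (open row2); precharges=2
Acc 5: bank0 row1 -> MISS (open row1); precharges=3
Acc 6: bank0 row0 -> MISS (open row0); precharges=4
Acc 7: bank1 row3 -> MISS (open row3); precharges=5
Acc 8: bank0 row4 -> MISS (open row4); precharges=6

Answer: 6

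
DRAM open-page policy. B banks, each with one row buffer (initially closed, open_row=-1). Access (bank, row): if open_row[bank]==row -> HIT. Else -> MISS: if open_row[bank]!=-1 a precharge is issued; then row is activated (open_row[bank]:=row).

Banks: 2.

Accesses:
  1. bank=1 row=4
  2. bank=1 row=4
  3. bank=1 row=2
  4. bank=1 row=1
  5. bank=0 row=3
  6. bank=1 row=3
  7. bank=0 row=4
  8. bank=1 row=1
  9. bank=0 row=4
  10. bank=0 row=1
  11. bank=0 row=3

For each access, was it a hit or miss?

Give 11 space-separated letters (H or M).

Answer: M H M M M M M M H M M

Derivation:
Acc 1: bank1 row4 -> MISS (open row4); precharges=0
Acc 2: bank1 row4 -> HIT
Acc 3: bank1 row2 -> MISS (open row2); precharges=1
Acc 4: bank1 row1 -> MISS (open row1); precharges=2
Acc 5: bank0 row3 -> MISS (open row3); precharges=2
Acc 6: bank1 row3 -> MISS (open row3); precharges=3
Acc 7: bank0 row4 -> MISS (open row4); precharges=4
Acc 8: bank1 row1 -> MISS (open row1); precharges=5
Acc 9: bank0 row4 -> HIT
Acc 10: bank0 row1 -> MISS (open row1); precharges=6
Acc 11: bank0 row3 -> MISS (open row3); precharges=7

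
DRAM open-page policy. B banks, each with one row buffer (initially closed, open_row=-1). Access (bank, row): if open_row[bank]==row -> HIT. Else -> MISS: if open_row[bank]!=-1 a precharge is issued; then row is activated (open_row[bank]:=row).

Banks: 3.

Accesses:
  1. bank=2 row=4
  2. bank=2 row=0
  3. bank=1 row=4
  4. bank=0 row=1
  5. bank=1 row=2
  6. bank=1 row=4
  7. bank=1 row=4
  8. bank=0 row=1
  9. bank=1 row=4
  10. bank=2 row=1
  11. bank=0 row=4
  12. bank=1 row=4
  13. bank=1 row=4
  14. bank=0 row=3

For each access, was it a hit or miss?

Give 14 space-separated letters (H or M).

Answer: M M M M M M H H H M M H H M

Derivation:
Acc 1: bank2 row4 -> MISS (open row4); precharges=0
Acc 2: bank2 row0 -> MISS (open row0); precharges=1
Acc 3: bank1 row4 -> MISS (open row4); precharges=1
Acc 4: bank0 row1 -> MISS (open row1); precharges=1
Acc 5: bank1 row2 -> MISS (open row2); precharges=2
Acc 6: bank1 row4 -> MISS (open row4); precharges=3
Acc 7: bank1 row4 -> HIT
Acc 8: bank0 row1 -> HIT
Acc 9: bank1 row4 -> HIT
Acc 10: bank2 row1 -> MISS (open row1); precharges=4
Acc 11: bank0 row4 -> MISS (open row4); precharges=5
Acc 12: bank1 row4 -> HIT
Acc 13: bank1 row4 -> HIT
Acc 14: bank0 row3 -> MISS (open row3); precharges=6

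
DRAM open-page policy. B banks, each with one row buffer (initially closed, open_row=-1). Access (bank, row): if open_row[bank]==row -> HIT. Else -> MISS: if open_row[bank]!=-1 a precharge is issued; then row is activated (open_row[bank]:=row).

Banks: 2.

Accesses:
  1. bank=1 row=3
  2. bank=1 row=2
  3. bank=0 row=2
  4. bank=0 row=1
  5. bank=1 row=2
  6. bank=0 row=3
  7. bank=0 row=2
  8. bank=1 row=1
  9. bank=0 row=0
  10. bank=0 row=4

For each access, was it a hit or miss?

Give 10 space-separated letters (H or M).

Answer: M M M M H M M M M M

Derivation:
Acc 1: bank1 row3 -> MISS (open row3); precharges=0
Acc 2: bank1 row2 -> MISS (open row2); precharges=1
Acc 3: bank0 row2 -> MISS (open row2); precharges=1
Acc 4: bank0 row1 -> MISS (open row1); precharges=2
Acc 5: bank1 row2 -> HIT
Acc 6: bank0 row3 -> MISS (open row3); precharges=3
Acc 7: bank0 row2 -> MISS (open row2); precharges=4
Acc 8: bank1 row1 -> MISS (open row1); precharges=5
Acc 9: bank0 row0 -> MISS (open row0); precharges=6
Acc 10: bank0 row4 -> MISS (open row4); precharges=7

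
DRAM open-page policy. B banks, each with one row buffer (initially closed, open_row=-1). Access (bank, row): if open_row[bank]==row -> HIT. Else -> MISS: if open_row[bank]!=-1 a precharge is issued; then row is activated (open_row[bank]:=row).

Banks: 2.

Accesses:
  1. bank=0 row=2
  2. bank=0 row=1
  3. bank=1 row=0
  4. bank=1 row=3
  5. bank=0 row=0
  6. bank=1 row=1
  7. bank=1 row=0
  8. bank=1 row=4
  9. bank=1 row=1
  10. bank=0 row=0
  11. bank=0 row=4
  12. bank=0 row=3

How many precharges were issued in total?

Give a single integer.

Answer: 9

Derivation:
Acc 1: bank0 row2 -> MISS (open row2); precharges=0
Acc 2: bank0 row1 -> MISS (open row1); precharges=1
Acc 3: bank1 row0 -> MISS (open row0); precharges=1
Acc 4: bank1 row3 -> MISS (open row3); precharges=2
Acc 5: bank0 row0 -> MISS (open row0); precharges=3
Acc 6: bank1 row1 -> MISS (open row1); precharges=4
Acc 7: bank1 row0 -> MISS (open row0); precharges=5
Acc 8: bank1 row4 -> MISS (open row4); precharges=6
Acc 9: bank1 row1 -> MISS (open row1); precharges=7
Acc 10: bank0 row0 -> HIT
Acc 11: bank0 row4 -> MISS (open row4); precharges=8
Acc 12: bank0 row3 -> MISS (open row3); precharges=9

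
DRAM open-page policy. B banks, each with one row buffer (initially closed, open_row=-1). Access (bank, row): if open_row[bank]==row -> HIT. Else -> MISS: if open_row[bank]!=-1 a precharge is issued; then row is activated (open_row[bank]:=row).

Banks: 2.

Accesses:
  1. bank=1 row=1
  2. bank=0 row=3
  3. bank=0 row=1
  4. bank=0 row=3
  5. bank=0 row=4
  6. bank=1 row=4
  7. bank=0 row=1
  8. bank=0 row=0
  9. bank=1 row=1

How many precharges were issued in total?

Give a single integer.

Acc 1: bank1 row1 -> MISS (open row1); precharges=0
Acc 2: bank0 row3 -> MISS (open row3); precharges=0
Acc 3: bank0 row1 -> MISS (open row1); precharges=1
Acc 4: bank0 row3 -> MISS (open row3); precharges=2
Acc 5: bank0 row4 -> MISS (open row4); precharges=3
Acc 6: bank1 row4 -> MISS (open row4); precharges=4
Acc 7: bank0 row1 -> MISS (open row1); precharges=5
Acc 8: bank0 row0 -> MISS (open row0); precharges=6
Acc 9: bank1 row1 -> MISS (open row1); precharges=7

Answer: 7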